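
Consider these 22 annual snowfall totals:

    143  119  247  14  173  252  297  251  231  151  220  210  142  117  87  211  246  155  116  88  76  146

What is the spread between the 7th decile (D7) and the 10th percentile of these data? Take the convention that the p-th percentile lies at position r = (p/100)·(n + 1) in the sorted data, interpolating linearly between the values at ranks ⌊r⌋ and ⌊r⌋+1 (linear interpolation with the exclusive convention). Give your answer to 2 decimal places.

Sorted: 14, 76, 87, 88, 116, 117, 119, 142, 143, 146, 151, 155, 173, 210, 211, 220, 231, 246, 247, 251, 252, 297.
n = 22.
P10: r = 2.3; ranks 2–3 are 76, 87; interpolating gives 79.3.
P70: r = 16.1; ranks 16–17 are 220, 231; interpolating gives 221.1.
Difference: 221.1 − 79.3 = 141.8.

141.80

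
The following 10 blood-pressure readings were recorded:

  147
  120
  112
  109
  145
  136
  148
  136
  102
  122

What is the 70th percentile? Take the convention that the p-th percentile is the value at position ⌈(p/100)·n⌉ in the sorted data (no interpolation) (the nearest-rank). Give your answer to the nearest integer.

136

Sorted: 102, 109, 112, 120, 122, 136, 136, 145, 147, 148.
n = 10.
Position = ⌈70/100 · 10⌉ = ⌈7⌉ = 7.
The value at rank 7 is 136.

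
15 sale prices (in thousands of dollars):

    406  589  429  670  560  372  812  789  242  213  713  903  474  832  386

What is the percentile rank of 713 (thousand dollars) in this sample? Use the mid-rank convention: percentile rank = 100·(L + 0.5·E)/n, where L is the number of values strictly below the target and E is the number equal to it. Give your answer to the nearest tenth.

Sorted: 213, 242, 372, 386, 406, 429, 474, 560, 589, 670, 713, 789, 812, 832, 903.
Count below 713: L = 10; count equal: E = 1; n = 15.
Percentile rank = 100·(10 + 0.5·1)/15 = 100·10.5/15 = 70.

70.0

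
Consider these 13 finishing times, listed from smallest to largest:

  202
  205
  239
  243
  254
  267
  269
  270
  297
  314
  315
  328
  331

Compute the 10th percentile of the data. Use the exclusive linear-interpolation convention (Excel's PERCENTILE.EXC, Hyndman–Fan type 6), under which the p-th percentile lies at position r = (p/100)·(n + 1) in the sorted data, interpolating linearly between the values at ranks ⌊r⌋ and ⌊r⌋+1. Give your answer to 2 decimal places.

203.20

n = 13.
r = (10/100)·(13 + 1) = 1.4.
Rank 1 is 202 and rank 2 is 205.
Interpolate: 202 + 0.4·(205 − 202) = 202 + 0.4·3 = 203.2.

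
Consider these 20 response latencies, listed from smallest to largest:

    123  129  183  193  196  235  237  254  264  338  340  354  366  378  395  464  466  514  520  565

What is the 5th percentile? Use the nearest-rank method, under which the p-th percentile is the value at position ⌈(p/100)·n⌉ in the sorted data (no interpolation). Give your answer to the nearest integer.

n = 20.
Position = ⌈5/100 · 20⌉ = ⌈1⌉ = 1.
The value at rank 1 is 123.

123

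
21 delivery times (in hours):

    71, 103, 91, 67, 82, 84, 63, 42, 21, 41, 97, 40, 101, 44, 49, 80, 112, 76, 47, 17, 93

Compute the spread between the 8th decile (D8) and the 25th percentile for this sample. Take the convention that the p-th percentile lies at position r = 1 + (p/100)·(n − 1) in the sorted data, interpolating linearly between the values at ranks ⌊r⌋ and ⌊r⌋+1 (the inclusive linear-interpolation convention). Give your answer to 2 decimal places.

Sorted: 17, 21, 40, 41, 42, 44, 47, 49, 63, 67, 71, 76, 80, 82, 84, 91, 93, 97, 101, 103, 112.
n = 21.
P25: r = 6 (integer) → 44.
P80: r = 17 (integer) → 93.
Difference: 93 − 44 = 49.

49.00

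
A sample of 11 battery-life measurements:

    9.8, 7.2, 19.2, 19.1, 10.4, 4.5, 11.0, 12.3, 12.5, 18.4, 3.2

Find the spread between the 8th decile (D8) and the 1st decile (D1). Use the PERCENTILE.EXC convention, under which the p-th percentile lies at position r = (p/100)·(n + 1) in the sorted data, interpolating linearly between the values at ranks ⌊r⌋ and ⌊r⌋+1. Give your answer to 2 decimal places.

15.36

Sorted: 3.2, 4.5, 7.2, 9.8, 10.4, 11.0, 12.3, 12.5, 18.4, 19.1, 19.2.
n = 11.
P10: r = 1.2; ranks 1–2 are 3.2, 4.5; interpolating gives 3.46.
P80: r = 9.6; ranks 9–10 are 18.4, 19.1; interpolating gives 18.82.
Difference: 18.82 − 3.46 = 15.36.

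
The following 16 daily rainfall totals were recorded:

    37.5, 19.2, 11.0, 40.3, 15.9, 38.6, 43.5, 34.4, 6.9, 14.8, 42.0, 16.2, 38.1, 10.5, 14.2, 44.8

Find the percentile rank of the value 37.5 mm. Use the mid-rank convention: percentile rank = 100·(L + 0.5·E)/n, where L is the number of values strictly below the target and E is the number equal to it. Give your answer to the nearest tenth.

Sorted: 6.9, 10.5, 11.0, 14.2, 14.8, 15.9, 16.2, 19.2, 34.4, 37.5, 38.1, 38.6, 40.3, 42.0, 43.5, 44.8.
Count below 37.5: L = 9; count equal: E = 1; n = 16.
Percentile rank = 100·(9 + 0.5·1)/16 = 100·9.5/16 = 59.38.

59.4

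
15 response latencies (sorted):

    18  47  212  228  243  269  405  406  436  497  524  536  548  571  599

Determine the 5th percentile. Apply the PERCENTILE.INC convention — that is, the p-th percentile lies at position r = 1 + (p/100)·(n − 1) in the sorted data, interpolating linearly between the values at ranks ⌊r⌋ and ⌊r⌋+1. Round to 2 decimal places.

38.30

n = 15.
r = 1 + (5/100)·(15 − 1) = 1 + 0.7 = 1.7.
Rank 1 is 18 and rank 2 is 47.
Interpolate: 18 + 0.7·(47 − 18) = 18 + 0.7·29 = 38.3.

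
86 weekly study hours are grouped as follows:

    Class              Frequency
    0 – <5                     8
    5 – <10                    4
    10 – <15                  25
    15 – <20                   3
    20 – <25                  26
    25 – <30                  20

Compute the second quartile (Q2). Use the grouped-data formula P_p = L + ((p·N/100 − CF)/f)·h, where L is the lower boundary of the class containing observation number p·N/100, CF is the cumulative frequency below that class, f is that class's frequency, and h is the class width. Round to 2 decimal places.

20.58

N = 86; target position k = 50/100 · 86 = 43.
Cumulative frequencies: 8, 12, 37, 40, 66, 86.
Observation 43 falls in the class 20 – <25.
L = 20, CF = 40, f = 26, h = 5.
P50 = 20 + ((43 − 40)/26)·5 = 20 + 0.576923 = 20.5769.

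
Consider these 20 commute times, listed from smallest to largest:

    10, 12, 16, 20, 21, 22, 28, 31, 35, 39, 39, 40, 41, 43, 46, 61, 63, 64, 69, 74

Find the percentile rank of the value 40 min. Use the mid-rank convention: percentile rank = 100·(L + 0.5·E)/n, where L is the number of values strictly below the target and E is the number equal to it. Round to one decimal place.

57.5

Count below 40: L = 11; count equal: E = 1; n = 20.
Percentile rank = 100·(11 + 0.5·1)/20 = 100·11.5/20 = 57.5.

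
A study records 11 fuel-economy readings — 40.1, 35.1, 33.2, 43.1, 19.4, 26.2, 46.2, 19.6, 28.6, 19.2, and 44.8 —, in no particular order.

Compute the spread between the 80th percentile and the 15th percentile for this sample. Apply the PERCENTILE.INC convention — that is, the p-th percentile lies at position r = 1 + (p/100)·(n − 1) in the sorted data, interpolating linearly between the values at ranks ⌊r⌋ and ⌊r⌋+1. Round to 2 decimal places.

23.60

Sorted: 19.2, 19.4, 19.6, 26.2, 28.6, 33.2, 35.1, 40.1, 43.1, 44.8, 46.2.
n = 11.
P15: r = 2.5; ranks 2–3 are 19.4, 19.6; interpolating gives 19.5.
P80: r = 9 (integer) → 43.1.
Difference: 43.1 − 19.5 = 23.6.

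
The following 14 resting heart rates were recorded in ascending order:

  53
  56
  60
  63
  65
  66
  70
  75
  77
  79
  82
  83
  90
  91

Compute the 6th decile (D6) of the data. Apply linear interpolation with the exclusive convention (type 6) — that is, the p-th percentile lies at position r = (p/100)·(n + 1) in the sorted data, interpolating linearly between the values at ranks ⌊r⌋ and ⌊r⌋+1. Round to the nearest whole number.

77

n = 14.
r = (60/100)·(14 + 1) = 9.
r is an integer, so P60 is the value at rank 9: 77.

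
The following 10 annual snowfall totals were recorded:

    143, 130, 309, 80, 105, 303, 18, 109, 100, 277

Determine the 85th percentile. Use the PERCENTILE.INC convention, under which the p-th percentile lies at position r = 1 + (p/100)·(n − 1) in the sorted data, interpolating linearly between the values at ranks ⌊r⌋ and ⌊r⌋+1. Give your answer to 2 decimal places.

Sorted: 18, 80, 100, 105, 109, 130, 143, 277, 303, 309.
n = 10.
r = 1 + (85/100)·(10 − 1) = 1 + 7.65 = 8.65.
Rank 8 is 277 and rank 9 is 303.
Interpolate: 277 + 0.65·(303 − 277) = 277 + 0.65·26 = 293.9.

293.90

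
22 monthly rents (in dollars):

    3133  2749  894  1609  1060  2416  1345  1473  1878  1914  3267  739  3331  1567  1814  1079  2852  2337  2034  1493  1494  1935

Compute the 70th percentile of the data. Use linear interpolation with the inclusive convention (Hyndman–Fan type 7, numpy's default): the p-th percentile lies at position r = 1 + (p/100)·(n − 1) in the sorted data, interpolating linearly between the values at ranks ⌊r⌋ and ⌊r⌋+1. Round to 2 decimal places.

Sorted: 739, 894, 1060, 1079, 1345, 1473, 1493, 1494, 1567, 1609, 1814, 1878, 1914, 1935, 2034, 2337, 2416, 2749, 2852, 3133, 3267, 3331.
n = 22.
r = 1 + (70/100)·(22 − 1) = 1 + 14.7 = 15.7.
Rank 15 is 2034 and rank 16 is 2337.
Interpolate: 2034 + 0.7·(2337 − 2034) = 2034 + 0.7·303 = 2246.1.

2246.10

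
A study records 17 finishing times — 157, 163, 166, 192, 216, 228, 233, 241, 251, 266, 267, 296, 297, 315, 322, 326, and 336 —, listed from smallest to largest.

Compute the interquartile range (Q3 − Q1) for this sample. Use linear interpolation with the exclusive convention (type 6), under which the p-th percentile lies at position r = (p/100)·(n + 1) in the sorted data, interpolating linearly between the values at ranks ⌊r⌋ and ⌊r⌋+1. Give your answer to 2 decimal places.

102.00

n = 17.
P25: r = 4.5; ranks 4–5 are 192, 216; interpolating gives 204.
P75: r = 13.5; ranks 13–14 are 297, 315; interpolating gives 306.
Difference: 306 − 204 = 102.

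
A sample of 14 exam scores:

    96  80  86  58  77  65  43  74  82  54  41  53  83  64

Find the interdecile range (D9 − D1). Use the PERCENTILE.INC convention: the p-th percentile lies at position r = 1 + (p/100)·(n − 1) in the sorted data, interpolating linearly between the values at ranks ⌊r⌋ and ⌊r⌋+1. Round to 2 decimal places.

Sorted: 41, 43, 53, 54, 58, 64, 65, 74, 77, 80, 82, 83, 86, 96.
n = 14.
P10: r = 2.3; ranks 2–3 are 43, 53; interpolating gives 46.
P90: r = 12.7; ranks 12–13 are 83, 86; interpolating gives 85.1.
Difference: 85.1 − 46 = 39.1.

39.10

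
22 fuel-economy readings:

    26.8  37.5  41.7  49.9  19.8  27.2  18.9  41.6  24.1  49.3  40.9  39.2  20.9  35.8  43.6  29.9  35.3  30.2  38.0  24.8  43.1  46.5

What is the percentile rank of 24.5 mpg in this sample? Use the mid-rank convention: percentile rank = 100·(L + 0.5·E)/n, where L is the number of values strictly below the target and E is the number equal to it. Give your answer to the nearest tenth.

Sorted: 18.9, 19.8, 20.9, 24.1, 24.8, 26.8, 27.2, 29.9, 30.2, 35.3, 35.8, 37.5, 38.0, 39.2, 40.9, 41.6, 41.7, 43.1, 43.6, 46.5, 49.3, 49.9.
Count below 24.5: L = 4; count equal: E = 0; n = 22.
Percentile rank = 100·(4 + 0.5·0)/22 = 100·4/22 = 18.18.

18.2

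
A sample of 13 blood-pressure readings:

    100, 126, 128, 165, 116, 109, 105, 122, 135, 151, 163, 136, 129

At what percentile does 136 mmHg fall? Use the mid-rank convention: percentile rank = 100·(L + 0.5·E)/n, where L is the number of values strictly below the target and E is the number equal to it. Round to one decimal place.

73.1

Sorted: 100, 105, 109, 116, 122, 126, 128, 129, 135, 136, 151, 163, 165.
Count below 136: L = 9; count equal: E = 1; n = 13.
Percentile rank = 100·(9 + 0.5·1)/13 = 100·9.5/13 = 73.08.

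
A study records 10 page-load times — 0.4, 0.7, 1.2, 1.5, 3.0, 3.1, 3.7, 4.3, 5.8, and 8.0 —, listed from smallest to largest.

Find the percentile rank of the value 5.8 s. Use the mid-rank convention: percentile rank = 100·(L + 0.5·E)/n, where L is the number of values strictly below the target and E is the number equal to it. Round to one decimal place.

85.0

Count below 5.8: L = 8; count equal: E = 1; n = 10.
Percentile rank = 100·(8 + 0.5·1)/10 = 100·8.5/10 = 85.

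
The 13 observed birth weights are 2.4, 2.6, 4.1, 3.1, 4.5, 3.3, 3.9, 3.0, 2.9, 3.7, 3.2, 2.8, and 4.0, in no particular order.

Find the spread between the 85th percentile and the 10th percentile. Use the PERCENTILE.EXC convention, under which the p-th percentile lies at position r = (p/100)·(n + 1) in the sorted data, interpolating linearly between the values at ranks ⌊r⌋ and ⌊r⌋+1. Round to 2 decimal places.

Sorted: 2.4, 2.6, 2.8, 2.9, 3.0, 3.1, 3.2, 3.3, 3.7, 3.9, 4.0, 4.1, 4.5.
n = 13.
P10: r = 1.4; ranks 1–2 are 2.4, 2.6; interpolating gives 2.48.
P85: r = 11.9; ranks 11–12 are 4.0, 4.1; interpolating gives 4.09.
Difference: 4.09 − 2.48 = 1.61.

1.61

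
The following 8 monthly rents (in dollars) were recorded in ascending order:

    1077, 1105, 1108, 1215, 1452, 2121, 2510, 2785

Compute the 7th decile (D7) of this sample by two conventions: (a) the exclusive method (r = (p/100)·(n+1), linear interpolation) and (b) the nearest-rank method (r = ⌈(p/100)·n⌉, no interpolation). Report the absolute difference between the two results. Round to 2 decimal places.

116.70

n = 8.
(a) r = 6.3; between ranks 6 (2121) and 7 (2510): 2237.7.
(b) the nearest-rank method: rank 6 → 2121.
|2237.7 − 2121| = 116.7.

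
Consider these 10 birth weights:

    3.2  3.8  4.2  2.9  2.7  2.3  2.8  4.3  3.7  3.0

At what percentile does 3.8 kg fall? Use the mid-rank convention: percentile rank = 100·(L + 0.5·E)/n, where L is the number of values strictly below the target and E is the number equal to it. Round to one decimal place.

Sorted: 2.3, 2.7, 2.8, 2.9, 3.0, 3.2, 3.7, 3.8, 4.2, 4.3.
Count below 3.8: L = 7; count equal: E = 1; n = 10.
Percentile rank = 100·(7 + 0.5·1)/10 = 100·7.5/10 = 75.

75.0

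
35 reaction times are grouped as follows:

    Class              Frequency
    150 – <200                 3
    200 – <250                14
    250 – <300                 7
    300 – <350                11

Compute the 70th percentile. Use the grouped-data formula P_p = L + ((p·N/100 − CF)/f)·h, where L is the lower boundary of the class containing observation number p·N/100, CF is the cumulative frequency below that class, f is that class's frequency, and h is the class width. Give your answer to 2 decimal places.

N = 35; target position k = 70/100 · 35 = 24.5.
Cumulative frequencies: 3, 17, 24, 35.
Observation 24.5 falls in the class 300 – <350.
L = 300, CF = 24, f = 11, h = 50.
P70 = 300 + ((24.5 − 24)/11)·50 = 300 + 2.27273 = 302.273.

302.27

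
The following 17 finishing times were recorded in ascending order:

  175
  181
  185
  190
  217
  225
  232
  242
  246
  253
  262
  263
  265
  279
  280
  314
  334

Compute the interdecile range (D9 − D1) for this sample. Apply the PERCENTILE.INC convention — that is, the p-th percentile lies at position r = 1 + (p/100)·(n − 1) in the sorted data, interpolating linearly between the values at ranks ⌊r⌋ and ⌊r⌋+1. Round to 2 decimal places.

110.20

n = 17.
P10: r = 2.6; ranks 2–3 are 181, 185; interpolating gives 183.4.
P90: r = 15.4; ranks 15–16 are 280, 314; interpolating gives 293.6.
Difference: 293.6 − 183.4 = 110.2.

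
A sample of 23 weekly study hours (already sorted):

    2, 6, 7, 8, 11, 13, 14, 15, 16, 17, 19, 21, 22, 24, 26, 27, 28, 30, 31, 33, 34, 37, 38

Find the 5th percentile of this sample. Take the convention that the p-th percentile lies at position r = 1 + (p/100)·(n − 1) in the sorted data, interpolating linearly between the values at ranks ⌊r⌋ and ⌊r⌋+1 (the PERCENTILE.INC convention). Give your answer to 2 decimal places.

n = 23.
r = 1 + (5/100)·(23 − 1) = 1 + 1.1 = 2.1.
Rank 2 is 6 and rank 3 is 7.
Interpolate: 6 + 0.1·(7 − 6) = 6 + 0.1·1 = 6.1.

6.10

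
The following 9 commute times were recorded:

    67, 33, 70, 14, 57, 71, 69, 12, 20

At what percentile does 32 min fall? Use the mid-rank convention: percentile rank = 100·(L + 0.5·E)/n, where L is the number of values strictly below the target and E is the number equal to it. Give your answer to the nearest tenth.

33.3

Sorted: 12, 14, 20, 33, 57, 67, 69, 70, 71.
Count below 32: L = 3; count equal: E = 0; n = 9.
Percentile rank = 100·(3 + 0.5·0)/9 = 100·3/9 = 33.33.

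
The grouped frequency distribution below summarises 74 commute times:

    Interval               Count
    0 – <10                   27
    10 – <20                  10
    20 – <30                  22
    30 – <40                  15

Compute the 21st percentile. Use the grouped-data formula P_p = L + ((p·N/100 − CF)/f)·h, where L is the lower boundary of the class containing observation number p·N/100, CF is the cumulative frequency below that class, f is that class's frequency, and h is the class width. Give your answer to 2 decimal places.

5.76

N = 74; target position k = 21/100 · 74 = 15.54.
Cumulative frequencies: 27, 37, 59, 74.
Observation 15.54 falls in the class 0 – <10.
L = 0, CF = 0, f = 27, h = 10.
P21 = 0 + ((15.54 − 0)/27)·10 = 0 + 5.75556 = 5.75556.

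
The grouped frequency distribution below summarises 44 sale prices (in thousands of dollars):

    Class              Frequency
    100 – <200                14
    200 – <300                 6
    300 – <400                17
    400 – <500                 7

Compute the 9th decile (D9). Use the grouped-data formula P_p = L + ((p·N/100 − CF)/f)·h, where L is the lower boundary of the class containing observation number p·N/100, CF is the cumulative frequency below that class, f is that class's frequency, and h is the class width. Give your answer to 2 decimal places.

437.14

N = 44; target position k = 90/100 · 44 = 39.6.
Cumulative frequencies: 14, 20, 37, 44.
Observation 39.6 falls in the class 400 – <500.
L = 400, CF = 37, f = 7, h = 100.
P90 = 400 + ((39.6 − 37)/7)·100 = 400 + 37.1429 = 437.143.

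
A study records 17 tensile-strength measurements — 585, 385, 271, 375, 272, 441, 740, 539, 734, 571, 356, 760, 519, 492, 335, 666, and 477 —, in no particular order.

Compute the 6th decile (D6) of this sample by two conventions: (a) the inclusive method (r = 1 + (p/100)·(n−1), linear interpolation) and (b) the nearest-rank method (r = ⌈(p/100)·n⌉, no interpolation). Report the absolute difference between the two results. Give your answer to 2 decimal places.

8.00

Sorted: 271, 272, 335, 356, 375, 385, 441, 477, 492, 519, 539, 571, 585, 666, 734, 740, 760.
n = 17.
(a) r = 10.6; between ranks 10 (519) and 11 (539): 531.
(b) the nearest-rank method: rank 11 → 539.
|531 − 539| = 8.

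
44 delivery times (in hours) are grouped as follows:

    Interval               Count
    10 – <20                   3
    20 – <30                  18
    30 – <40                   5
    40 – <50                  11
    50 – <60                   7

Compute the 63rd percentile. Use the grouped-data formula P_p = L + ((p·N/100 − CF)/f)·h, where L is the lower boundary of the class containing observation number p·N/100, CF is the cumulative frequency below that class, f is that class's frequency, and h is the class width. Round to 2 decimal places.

N = 44; target position k = 63/100 · 44 = 27.72.
Cumulative frequencies: 3, 21, 26, 37, 44.
Observation 27.72 falls in the class 40 – <50.
L = 40, CF = 26, f = 11, h = 10.
P63 = 40 + ((27.72 − 26)/11)·10 = 40 + 1.56364 = 41.5636.

41.56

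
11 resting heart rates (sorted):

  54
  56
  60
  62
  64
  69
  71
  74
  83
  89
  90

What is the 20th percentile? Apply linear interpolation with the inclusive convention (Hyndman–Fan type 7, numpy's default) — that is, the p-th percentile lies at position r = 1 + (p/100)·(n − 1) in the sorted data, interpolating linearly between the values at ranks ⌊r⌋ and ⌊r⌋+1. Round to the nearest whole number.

60

n = 11.
r = 1 + (20/100)·(11 − 1) = 1 + 2 = 3.
r is an integer, so P20 is the value at rank 3: 60.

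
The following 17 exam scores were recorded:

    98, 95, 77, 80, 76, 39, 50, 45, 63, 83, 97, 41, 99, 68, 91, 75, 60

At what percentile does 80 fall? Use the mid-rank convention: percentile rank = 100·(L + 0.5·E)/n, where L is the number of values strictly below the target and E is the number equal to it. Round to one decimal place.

Sorted: 39, 41, 45, 50, 60, 63, 68, 75, 76, 77, 80, 83, 91, 95, 97, 98, 99.
Count below 80: L = 10; count equal: E = 1; n = 17.
Percentile rank = 100·(10 + 0.5·1)/17 = 100·10.5/17 = 61.76.

61.8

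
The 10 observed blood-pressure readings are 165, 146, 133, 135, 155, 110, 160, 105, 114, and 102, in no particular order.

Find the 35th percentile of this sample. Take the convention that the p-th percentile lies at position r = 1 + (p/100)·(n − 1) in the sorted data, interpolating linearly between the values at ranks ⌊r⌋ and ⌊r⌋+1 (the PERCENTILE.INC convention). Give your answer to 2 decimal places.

116.85

Sorted: 102, 105, 110, 114, 133, 135, 146, 155, 160, 165.
n = 10.
r = 1 + (35/100)·(10 − 1) = 1 + 3.15 = 4.15.
Rank 4 is 114 and rank 5 is 133.
Interpolate: 114 + 0.15·(133 − 114) = 114 + 0.15·19 = 116.85.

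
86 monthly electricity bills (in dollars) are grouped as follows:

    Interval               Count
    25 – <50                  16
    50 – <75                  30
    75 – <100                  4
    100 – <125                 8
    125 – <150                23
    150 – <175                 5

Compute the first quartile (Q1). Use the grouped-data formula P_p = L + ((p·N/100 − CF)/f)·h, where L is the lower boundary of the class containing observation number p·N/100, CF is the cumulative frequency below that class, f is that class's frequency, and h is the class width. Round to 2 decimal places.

N = 86; target position k = 25/100 · 86 = 21.5.
Cumulative frequencies: 16, 46, 50, 58, 81, 86.
Observation 21.5 falls in the class 50 – <75.
L = 50, CF = 16, f = 30, h = 25.
P25 = 50 + ((21.5 − 16)/30)·25 = 50 + 4.58333 = 54.5833.

54.58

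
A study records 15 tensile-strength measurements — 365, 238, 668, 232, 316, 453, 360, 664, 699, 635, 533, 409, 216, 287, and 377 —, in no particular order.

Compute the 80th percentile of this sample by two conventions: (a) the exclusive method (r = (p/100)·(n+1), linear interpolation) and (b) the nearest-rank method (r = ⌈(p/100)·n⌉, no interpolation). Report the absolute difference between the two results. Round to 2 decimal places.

23.20

Sorted: 216, 232, 238, 287, 316, 360, 365, 377, 409, 453, 533, 635, 664, 668, 699.
n = 15.
(a) r = 12.8; between ranks 12 (635) and 13 (664): 658.2.
(b) the nearest-rank method: rank 12 → 635.
|658.2 − 635| = 23.2.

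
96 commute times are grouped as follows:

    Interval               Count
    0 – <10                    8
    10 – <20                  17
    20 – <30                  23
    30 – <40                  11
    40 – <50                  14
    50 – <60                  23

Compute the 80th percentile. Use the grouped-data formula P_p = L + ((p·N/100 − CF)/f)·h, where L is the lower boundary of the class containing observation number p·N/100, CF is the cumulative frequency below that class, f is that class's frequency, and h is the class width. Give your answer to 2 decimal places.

N = 96; target position k = 80/100 · 96 = 76.8.
Cumulative frequencies: 8, 25, 48, 59, 73, 96.
Observation 76.8 falls in the class 50 – <60.
L = 50, CF = 73, f = 23, h = 10.
P80 = 50 + ((76.8 − 73)/23)·10 = 50 + 1.65217 = 51.6522.

51.65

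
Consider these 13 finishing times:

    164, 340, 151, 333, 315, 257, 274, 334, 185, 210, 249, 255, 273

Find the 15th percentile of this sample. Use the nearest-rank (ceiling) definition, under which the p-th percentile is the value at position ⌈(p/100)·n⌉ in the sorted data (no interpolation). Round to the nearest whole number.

Sorted: 151, 164, 185, 210, 249, 255, 257, 273, 274, 315, 333, 334, 340.
n = 13.
Position = ⌈15/100 · 13⌉ = ⌈1.95⌉ = 2.
The value at rank 2 is 164.

164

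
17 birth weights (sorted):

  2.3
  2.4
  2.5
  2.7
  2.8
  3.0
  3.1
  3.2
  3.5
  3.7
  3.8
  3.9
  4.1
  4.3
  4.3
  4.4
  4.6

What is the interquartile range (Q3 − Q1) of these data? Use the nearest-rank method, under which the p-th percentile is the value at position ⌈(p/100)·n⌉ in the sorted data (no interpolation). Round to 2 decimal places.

n = 17.
P25: rank ⌈25/100·17⌉ = 5 → 2.8.
P75: rank ⌈75/100·17⌉ = 13 → 4.1.
Difference: 4.1 − 2.8 = 1.3.

1.30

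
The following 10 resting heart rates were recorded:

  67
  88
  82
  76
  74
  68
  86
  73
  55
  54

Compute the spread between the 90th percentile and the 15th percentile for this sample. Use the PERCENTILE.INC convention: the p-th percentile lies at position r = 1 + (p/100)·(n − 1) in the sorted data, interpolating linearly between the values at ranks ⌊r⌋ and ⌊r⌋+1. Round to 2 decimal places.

Sorted: 54, 55, 67, 68, 73, 74, 76, 82, 86, 88.
n = 10.
P15: r = 2.35; ranks 2–3 are 55, 67; interpolating gives 59.2.
P90: r = 9.1; ranks 9–10 are 86, 88; interpolating gives 86.2.
Difference: 86.2 − 59.2 = 27.

27.00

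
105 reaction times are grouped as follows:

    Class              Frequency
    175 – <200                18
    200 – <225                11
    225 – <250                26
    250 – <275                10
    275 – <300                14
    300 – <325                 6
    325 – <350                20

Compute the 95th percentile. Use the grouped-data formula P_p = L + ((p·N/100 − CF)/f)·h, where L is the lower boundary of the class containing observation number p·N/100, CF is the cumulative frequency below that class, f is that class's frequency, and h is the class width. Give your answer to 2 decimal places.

N = 105; target position k = 95/100 · 105 = 99.75.
Cumulative frequencies: 18, 29, 55, 65, 79, 85, 105.
Observation 99.75 falls in the class 325 – <350.
L = 325, CF = 85, f = 20, h = 25.
P95 = 325 + ((99.75 − 85)/20)·25 = 325 + 18.4375 = 343.438.

343.44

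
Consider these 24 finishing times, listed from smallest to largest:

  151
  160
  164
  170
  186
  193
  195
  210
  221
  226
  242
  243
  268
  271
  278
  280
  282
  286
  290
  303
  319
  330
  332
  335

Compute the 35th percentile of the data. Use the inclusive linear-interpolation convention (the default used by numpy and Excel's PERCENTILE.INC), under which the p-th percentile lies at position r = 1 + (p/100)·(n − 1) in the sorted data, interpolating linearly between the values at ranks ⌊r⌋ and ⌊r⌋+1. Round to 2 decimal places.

n = 24.
r = 1 + (35/100)·(24 − 1) = 1 + 8.05 = 9.05.
Rank 9 is 221 and rank 10 is 226.
Interpolate: 221 + 0.05·(226 − 221) = 221 + 0.05·5 = 221.25.

221.25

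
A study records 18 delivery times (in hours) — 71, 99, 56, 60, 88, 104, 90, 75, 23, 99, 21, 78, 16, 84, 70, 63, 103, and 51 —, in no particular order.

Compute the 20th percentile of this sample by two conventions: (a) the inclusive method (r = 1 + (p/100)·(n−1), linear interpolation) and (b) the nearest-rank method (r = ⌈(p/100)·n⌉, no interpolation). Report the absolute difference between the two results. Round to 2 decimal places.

2.00

Sorted: 16, 21, 23, 51, 56, 60, 63, 70, 71, 75, 78, 84, 88, 90, 99, 99, 103, 104.
n = 18.
(a) r = 4.4; between ranks 4 (51) and 5 (56): 53.
(b) the nearest-rank method: rank 4 → 51.
|53 − 51| = 2.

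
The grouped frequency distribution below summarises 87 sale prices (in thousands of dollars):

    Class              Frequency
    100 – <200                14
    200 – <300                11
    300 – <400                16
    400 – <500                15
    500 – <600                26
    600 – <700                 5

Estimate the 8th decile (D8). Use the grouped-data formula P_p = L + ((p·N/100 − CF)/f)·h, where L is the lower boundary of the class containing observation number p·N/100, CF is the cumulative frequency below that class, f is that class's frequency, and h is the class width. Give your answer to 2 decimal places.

552.31

N = 87; target position k = 80/100 · 87 = 69.6.
Cumulative frequencies: 14, 25, 41, 56, 82, 87.
Observation 69.6 falls in the class 500 – <600.
L = 500, CF = 56, f = 26, h = 100.
P80 = 500 + ((69.6 − 56)/26)·100 = 500 + 52.3077 = 552.308.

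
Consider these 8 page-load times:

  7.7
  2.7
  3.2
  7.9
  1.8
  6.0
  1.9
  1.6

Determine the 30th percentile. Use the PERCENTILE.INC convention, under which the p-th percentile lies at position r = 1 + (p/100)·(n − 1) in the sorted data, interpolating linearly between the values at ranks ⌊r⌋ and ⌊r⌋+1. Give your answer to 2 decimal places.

Sorted: 1.6, 1.8, 1.9, 2.7, 3.2, 6.0, 7.7, 7.9.
n = 8.
r = 1 + (30/100)·(8 − 1) = 1 + 2.1 = 3.1.
Rank 3 is 1.9 and rank 4 is 2.7.
Interpolate: 1.9 + 0.1·(2.7 − 1.9) = 1.9 + 0.1·0.8 = 1.98.

1.98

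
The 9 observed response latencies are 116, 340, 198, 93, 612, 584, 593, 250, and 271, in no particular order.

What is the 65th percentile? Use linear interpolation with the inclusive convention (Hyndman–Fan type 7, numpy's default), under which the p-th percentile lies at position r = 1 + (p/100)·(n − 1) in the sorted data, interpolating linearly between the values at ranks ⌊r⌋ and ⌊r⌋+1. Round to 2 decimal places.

Sorted: 93, 116, 198, 250, 271, 340, 584, 593, 612.
n = 9.
r = 1 + (65/100)·(9 − 1) = 1 + 5.2 = 6.2.
Rank 6 is 340 and rank 7 is 584.
Interpolate: 340 + 0.2·(584 − 340) = 340 + 0.2·244 = 388.8.

388.80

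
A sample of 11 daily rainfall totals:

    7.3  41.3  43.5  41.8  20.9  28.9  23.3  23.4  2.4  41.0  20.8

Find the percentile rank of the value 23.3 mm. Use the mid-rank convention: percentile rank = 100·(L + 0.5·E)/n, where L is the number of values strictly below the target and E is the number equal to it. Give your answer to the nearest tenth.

Sorted: 2.4, 7.3, 20.8, 20.9, 23.3, 23.4, 28.9, 41.0, 41.3, 41.8, 43.5.
Count below 23.3: L = 4; count equal: E = 1; n = 11.
Percentile rank = 100·(4 + 0.5·1)/11 = 100·4.5/11 = 40.91.

40.9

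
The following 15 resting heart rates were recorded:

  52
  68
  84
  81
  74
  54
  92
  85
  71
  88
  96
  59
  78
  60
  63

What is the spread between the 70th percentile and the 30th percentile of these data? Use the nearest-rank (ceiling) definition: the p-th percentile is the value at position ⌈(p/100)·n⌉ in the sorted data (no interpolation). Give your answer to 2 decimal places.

21.00

Sorted: 52, 54, 59, 60, 63, 68, 71, 74, 78, 81, 84, 85, 88, 92, 96.
n = 15.
P30: rank ⌈30/100·15⌉ = 5 → 63.
P70: rank ⌈70/100·15⌉ = 11 → 84.
Difference: 84 − 63 = 21.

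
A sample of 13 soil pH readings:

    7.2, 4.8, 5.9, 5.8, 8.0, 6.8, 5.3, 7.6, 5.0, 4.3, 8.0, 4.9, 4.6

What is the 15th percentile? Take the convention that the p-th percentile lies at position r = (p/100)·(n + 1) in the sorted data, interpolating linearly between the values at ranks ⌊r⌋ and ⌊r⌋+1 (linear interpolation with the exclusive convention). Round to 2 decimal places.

Sorted: 4.3, 4.6, 4.8, 4.9, 5.0, 5.3, 5.8, 5.9, 6.8, 7.2, 7.6, 8.0, 8.0.
n = 13.
r = (15/100)·(13 + 1) = 2.1.
Rank 2 is 4.6 and rank 3 is 4.8.
Interpolate: 4.6 + 0.1·(4.8 − 4.6) = 4.6 + 0.1·0.2 = 4.62.

4.62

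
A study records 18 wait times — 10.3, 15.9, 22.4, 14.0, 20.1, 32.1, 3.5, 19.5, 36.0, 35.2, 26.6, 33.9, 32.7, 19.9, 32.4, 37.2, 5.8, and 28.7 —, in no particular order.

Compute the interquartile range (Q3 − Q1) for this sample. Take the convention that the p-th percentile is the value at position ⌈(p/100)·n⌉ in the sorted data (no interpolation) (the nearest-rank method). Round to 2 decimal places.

16.80

Sorted: 3.5, 5.8, 10.3, 14.0, 15.9, 19.5, 19.9, 20.1, 22.4, 26.6, 28.7, 32.1, 32.4, 32.7, 33.9, 35.2, 36.0, 37.2.
n = 18.
P25: rank ⌈25/100·18⌉ = 5 → 15.9.
P75: rank ⌈75/100·18⌉ = 14 → 32.7.
Difference: 32.7 − 15.9 = 16.8.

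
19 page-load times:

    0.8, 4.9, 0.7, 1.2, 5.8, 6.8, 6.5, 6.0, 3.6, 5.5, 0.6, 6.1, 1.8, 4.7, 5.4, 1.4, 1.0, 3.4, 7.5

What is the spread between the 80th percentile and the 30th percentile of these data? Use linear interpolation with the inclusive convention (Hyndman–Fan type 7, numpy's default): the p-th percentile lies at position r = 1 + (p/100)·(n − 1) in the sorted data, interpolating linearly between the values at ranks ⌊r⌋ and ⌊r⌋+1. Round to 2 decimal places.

4.48

Sorted: 0.6, 0.7, 0.8, 1.0, 1.2, 1.4, 1.8, 3.4, 3.6, 4.7, 4.9, 5.4, 5.5, 5.8, 6.0, 6.1, 6.5, 6.8, 7.5.
n = 19.
P30: r = 6.4; ranks 6–7 are 1.4, 1.8; interpolating gives 1.56.
P80: r = 15.4; ranks 15–16 are 6.0, 6.1; interpolating gives 6.04.
Difference: 6.04 − 1.56 = 4.48.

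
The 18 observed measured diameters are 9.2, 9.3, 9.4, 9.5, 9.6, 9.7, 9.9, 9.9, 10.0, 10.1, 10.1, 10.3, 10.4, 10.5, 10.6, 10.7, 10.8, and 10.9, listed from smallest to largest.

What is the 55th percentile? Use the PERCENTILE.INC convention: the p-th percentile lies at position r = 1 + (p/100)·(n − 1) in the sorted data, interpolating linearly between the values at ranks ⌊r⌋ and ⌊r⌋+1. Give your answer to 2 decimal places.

n = 18.
r = 1 + (55/100)·(18 − 1) = 1 + 9.35 = 10.35.
Rank 10 is 10.1 and rank 11 is 10.1.
Interpolate: 10.1 + 0.35·(10.1 − 10.1) = 10.1 + 0.35·0 = 10.1.

10.10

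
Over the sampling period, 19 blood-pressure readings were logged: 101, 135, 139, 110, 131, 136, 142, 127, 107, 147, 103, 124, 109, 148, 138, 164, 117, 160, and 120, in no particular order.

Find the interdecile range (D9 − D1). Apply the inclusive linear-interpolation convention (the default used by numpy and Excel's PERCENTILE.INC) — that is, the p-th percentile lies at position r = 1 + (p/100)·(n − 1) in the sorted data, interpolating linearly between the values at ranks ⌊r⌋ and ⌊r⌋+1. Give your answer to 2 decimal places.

44.20

Sorted: 101, 103, 107, 109, 110, 117, 120, 124, 127, 131, 135, 136, 138, 139, 142, 147, 148, 160, 164.
n = 19.
P10: r = 2.8; ranks 2–3 are 103, 107; interpolating gives 106.2.
P90: r = 17.2; ranks 17–18 are 148, 160; interpolating gives 150.4.
Difference: 150.4 − 106.2 = 44.2.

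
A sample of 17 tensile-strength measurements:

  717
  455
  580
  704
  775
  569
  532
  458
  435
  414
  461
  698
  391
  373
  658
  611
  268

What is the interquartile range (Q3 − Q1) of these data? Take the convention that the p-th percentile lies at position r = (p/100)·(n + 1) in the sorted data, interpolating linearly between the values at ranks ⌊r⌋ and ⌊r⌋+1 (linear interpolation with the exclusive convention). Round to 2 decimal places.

Sorted: 268, 373, 391, 414, 435, 455, 458, 461, 532, 569, 580, 611, 658, 698, 704, 717, 775.
n = 17.
P25: r = 4.5; ranks 4–5 are 414, 435; interpolating gives 424.5.
P75: r = 13.5; ranks 13–14 are 658, 698; interpolating gives 678.
Difference: 678 − 424.5 = 253.5.

253.50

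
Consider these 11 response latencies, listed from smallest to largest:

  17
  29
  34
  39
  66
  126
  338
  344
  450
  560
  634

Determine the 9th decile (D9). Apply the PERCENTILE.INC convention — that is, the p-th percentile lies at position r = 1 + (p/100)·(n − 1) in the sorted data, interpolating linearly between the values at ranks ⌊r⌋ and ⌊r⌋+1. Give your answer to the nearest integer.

n = 11.
r = 1 + (90/100)·(11 − 1) = 1 + 9 = 10.
r is an integer, so P90 is the value at rank 10: 560.

560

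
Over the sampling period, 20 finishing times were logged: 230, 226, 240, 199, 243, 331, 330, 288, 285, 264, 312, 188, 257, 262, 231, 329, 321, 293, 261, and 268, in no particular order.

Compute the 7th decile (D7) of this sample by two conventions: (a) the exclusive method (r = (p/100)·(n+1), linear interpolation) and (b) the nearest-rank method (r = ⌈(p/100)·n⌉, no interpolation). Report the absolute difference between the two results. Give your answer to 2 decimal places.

3.50

Sorted: 188, 199, 226, 230, 231, 240, 243, 257, 261, 262, 264, 268, 285, 288, 293, 312, 321, 329, 330, 331.
n = 20.
(a) r = 14.7; between ranks 14 (288) and 15 (293): 291.5.
(b) the nearest-rank method: rank 14 → 288.
|291.5 − 288| = 3.5.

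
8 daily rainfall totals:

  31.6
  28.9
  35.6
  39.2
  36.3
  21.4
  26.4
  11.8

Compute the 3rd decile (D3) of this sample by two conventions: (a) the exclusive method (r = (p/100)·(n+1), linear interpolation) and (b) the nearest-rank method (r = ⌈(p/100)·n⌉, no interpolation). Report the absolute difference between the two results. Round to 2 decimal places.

1.50

Sorted: 11.8, 21.4, 26.4, 28.9, 31.6, 35.6, 36.3, 39.2.
n = 8.
(a) r = 2.7; between ranks 2 (21.4) and 3 (26.4): 24.9.
(b) the nearest-rank method: rank 3 → 26.4.
|24.9 − 26.4| = 1.5.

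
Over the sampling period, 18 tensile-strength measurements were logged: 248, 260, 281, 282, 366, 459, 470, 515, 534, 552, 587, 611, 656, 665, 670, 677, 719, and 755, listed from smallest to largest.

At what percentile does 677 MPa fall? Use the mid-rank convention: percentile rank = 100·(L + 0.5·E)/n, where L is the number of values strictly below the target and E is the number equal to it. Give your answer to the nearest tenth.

86.1

Count below 677: L = 15; count equal: E = 1; n = 18.
Percentile rank = 100·(15 + 0.5·1)/18 = 100·15.5/18 = 86.11.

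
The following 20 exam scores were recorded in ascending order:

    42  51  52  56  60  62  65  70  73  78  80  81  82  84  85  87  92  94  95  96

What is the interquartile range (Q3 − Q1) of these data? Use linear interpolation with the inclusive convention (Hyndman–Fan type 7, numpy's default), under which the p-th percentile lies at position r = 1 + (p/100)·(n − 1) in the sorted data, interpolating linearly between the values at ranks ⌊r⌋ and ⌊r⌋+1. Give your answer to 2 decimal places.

24.00

n = 20.
P25: r = 5.75; ranks 5–6 are 60, 62; interpolating gives 61.5.
P75: r = 15.25; ranks 15–16 are 85, 87; interpolating gives 85.5.
Difference: 85.5 − 61.5 = 24.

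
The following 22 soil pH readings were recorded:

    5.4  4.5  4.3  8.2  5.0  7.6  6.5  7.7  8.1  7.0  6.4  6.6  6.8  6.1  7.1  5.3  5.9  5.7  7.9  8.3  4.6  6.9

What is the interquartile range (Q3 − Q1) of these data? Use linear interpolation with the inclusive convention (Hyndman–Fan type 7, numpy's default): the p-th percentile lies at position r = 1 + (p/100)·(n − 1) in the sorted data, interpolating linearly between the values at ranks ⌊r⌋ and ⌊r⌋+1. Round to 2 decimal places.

Sorted: 4.3, 4.5, 4.6, 5.0, 5.3, 5.4, 5.7, 5.9, 6.1, 6.4, 6.5, 6.6, 6.8, 6.9, 7.0, 7.1, 7.6, 7.7, 7.9, 8.1, 8.2, 8.3.
n = 22.
P25: r = 6.25; ranks 6–7 are 5.4, 5.7; interpolating gives 5.475.
P75: r = 16.75; ranks 16–17 are 7.1, 7.6; interpolating gives 7.475.
Difference: 7.475 − 5.475 = 2.

2.00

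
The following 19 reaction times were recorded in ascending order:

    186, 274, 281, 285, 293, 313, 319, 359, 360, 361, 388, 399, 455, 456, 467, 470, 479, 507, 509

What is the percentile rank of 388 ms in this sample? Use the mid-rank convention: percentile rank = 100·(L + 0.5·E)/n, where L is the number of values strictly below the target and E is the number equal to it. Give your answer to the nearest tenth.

Count below 388: L = 10; count equal: E = 1; n = 19.
Percentile rank = 100·(10 + 0.5·1)/19 = 100·10.5/19 = 55.26.

55.3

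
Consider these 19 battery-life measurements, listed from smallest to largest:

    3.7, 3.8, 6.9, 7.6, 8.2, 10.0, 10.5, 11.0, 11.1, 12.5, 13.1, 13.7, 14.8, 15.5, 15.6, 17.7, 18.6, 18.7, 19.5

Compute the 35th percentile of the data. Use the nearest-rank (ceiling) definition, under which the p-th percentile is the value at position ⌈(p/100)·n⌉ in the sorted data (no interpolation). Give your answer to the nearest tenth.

10.5

n = 19.
Position = ⌈35/100 · 19⌉ = ⌈6.65⌉ = 7.
The value at rank 7 is 10.5.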